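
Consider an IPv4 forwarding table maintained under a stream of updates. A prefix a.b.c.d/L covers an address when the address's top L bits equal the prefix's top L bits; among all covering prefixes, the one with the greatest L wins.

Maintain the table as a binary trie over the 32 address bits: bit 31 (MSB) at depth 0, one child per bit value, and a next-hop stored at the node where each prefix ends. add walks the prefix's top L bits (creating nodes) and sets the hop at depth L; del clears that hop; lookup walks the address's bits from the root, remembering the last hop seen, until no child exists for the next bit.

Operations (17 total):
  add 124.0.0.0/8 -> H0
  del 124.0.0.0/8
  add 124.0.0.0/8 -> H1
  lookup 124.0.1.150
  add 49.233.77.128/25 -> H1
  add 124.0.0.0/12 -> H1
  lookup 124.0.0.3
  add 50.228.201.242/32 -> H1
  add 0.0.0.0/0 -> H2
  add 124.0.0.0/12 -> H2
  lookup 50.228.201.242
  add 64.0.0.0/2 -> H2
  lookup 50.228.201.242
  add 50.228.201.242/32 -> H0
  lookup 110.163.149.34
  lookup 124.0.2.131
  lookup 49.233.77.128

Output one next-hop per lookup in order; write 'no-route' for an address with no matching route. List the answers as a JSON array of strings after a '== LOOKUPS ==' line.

Trace:
  add 124.0.0.0/8 -> H0 at depth 8
  - 124.0.0.0/8 clear@8
  add 124.0.0.0/8 -> H1 at depth 8
  lookup 124.0.1.150: bits 01111100 walk d0:-→d1:-→d2:-→d3:-→d4:-→d5:-→d6:-→d7:-→d8:H1 -> H1
  add 49.233.77.128/25 -> H1 at depth 25
  add 124.0.0.0/12 -> H1 at depth 12
  lookup 124.0.0.3: bits 011111000000 walk d0:-→d1:-→d2:-→d3:-→d4:-→d5:-→d6:-→d7:-→d8:H1→d9:-→d10:-→d11:-→d12:H1 -> H1
  add 50.228.201.242/32 -> H1 at depth 32
  add 0.0.0.0/0 -> H2 at depth 0
  add 124.0.0.0/12 -> H2 at depth 12
  lookup 50.228.201.242: bits 00110010111001001100100111110010 walk d0:H2→d1:-→d2:-→d3:-→d4:-→d5:-→d6:-→d7:-→d8:-→d9:-→d10:-→d11:-→d12:-→d13:-→d14:-→d15:-→d16:-→d17:-→d18:-→d19:-→d20:-→d21:-→d22:-→d23:-→d24:-→d25:-→d26:-→d27:-→d28:-→d29:-→d30:-→d31:-→d32:H1 -> H1
  add 64.0.0.0/2 -> H2 at depth 2
  lookup 50.228.201.242: bits 00110010111001001100100111110010 walk d0:H2→d1:-→d2:-→d3:-→d4:-→d5:-→d6:-→d7:-→d8:-→d9:-→d10:-→d11:-→d12:-→d13:-→d14:-→d15:-→d16:-→d17:-→d18:-→d19:-→d20:-→d21:-→d22:-→d23:-→d24:-→d25:-→d26:-→d27:-→d28:-→d29:-→d30:-→d31:-→d32:H1 -> H1
  add 50.228.201.242/32 -> H0 at depth 32
  lookup 110.163.149.34: bits 011 walk d0:H2→d1:-→d2:H2→d3:- -> H2
  lookup 124.0.2.131: bits 011111000000 walk d0:H2→d1:-→d2:H2→d3:-→d4:-→d5:-→d6:-→d7:-→d8:H1→d9:-→d10:-→d11:-→d12:H2 -> H2
  lookup 49.233.77.128: bits 0011000111101001010011011 walk d0:H2→d1:-→d2:-→d3:-→d4:-→d5:-→d6:-→d7:-→d8:-→d9:-→d10:-→d11:-→d12:-→d13:-→d14:-→d15:-→d16:-→d17:-→d18:-→d19:-→d20:-→d21:-→d22:-→d23:-→d24:-→d25:H1 -> H1

== LOOKUPS ==
["H1","H1","H1","H1","H2","H2","H1"]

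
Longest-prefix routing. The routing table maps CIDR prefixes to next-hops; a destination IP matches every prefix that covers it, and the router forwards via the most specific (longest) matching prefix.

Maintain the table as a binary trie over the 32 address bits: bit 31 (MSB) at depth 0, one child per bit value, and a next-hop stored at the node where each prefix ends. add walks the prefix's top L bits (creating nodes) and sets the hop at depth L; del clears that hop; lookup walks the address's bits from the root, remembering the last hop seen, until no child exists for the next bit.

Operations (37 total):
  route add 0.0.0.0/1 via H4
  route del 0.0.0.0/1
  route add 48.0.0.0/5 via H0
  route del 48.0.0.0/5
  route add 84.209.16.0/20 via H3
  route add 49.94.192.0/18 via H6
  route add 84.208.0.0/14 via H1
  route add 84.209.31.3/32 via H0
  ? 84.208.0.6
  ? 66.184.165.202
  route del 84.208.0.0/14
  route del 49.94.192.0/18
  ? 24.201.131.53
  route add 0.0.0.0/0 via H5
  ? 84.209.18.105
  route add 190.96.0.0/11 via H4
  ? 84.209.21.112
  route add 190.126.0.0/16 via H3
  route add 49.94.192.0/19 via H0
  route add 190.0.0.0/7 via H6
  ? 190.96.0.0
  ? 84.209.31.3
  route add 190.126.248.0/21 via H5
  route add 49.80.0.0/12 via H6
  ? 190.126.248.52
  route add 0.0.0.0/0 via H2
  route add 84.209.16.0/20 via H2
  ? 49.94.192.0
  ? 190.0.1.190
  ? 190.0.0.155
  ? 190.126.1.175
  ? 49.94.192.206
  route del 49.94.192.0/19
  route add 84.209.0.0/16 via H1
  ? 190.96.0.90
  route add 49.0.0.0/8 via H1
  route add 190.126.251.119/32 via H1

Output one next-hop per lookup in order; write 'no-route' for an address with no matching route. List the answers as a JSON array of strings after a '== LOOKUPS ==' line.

Trace:
  add 0.0.0.0/1 -> H4 at depth 1
  - 0.0.0.0/1 clear@1
  add 48.0.0.0/5 -> H0 at depth 5
  - 48.0.0.0/5 clear@5
  add 84.209.16.0/20 -> H3 at depth 20
  add 49.94.192.0/18 -> H6 at depth 18
  add 84.208.0.0/14 -> H1 at depth 14
  add 84.209.31.3/32 -> H0 at depth 32
  Q 84.208.0.6: descend 010101001101000 ; hops seen [H1] ; pick H1
  Q 66.184.165.202: descend 010 ; hops seen [∅] ; pick no-route
  - 84.208.0.0/14 clear@14
  - 49.94.192.0/18 clear@18
  Q 24.201.131.53: descend 00 ; hops seen [∅] ; pick no-route
  add 0.0.0.0/0 -> H5 at depth 0
  Q 84.209.18.105: descend 01010100110100010001 ; hops seen [H5,H3] ; pick H3
  add 190.96.0.0/11 -> H4 at depth 11
  Q 84.209.21.112: descend 01010100110100010001 ; hops seen [H5,H3] ; pick H3
  add 190.126.0.0/16 -> H3 at depth 16
  add 49.94.192.0/19 -> H0 at depth 19
  add 190.0.0.0/7 -> H6 at depth 7
  Q 190.96.0.0: descend 10111110011 ; hops seen [H5,H6,H4] ; pick H4
  Q 84.209.31.3: descend 01010100110100010001111100000011 ; hops seen [H5,H3,H0] ; pick H0
  add 190.126.248.0/21 -> H5 at depth 21
  add 49.80.0.0/12 -> H6 at depth 12
  Q 190.126.248.52: descend 101111100111111011111 ; hops seen [H5,H6,H4,H3,H5] ; pick H5
  add 0.0.0.0/0 -> H2 at depth 0
  add 84.209.16.0/20 -> H2 at depth 20
  Q 49.94.192.0: descend 0011000101011110110 ; hops seen [H2,H6,H0] ; pick H0
  Q 190.0.1.190: descend 101111100 ; hops seen [H2,H6] ; pick H6
  Q 190.0.0.155: descend 101111100 ; hops seen [H2,H6] ; pick H6
  Q 190.126.1.175: descend 1011111001111110 ; hops seen [H2,H6,H4,H3] ; pick H3
  Q 49.94.192.206: descend 0011000101011110110 ; hops seen [H2,H6,H0] ; pick H0
  - 49.94.192.0/19 clear@19
  add 84.209.0.0/16 -> H1 at depth 16
  Q 190.96.0.90: descend 10111110011 ; hops seen [H2,H6,H4] ; pick H4
  add 49.0.0.0/8 -> H1 at depth 8
  add 190.126.251.119/32 -> H1 at depth 32

== LOOKUPS ==
["H1","no-route","no-route","H3","H3","H4","H0","H5","H0","H6","H6","H3","H0","H4"]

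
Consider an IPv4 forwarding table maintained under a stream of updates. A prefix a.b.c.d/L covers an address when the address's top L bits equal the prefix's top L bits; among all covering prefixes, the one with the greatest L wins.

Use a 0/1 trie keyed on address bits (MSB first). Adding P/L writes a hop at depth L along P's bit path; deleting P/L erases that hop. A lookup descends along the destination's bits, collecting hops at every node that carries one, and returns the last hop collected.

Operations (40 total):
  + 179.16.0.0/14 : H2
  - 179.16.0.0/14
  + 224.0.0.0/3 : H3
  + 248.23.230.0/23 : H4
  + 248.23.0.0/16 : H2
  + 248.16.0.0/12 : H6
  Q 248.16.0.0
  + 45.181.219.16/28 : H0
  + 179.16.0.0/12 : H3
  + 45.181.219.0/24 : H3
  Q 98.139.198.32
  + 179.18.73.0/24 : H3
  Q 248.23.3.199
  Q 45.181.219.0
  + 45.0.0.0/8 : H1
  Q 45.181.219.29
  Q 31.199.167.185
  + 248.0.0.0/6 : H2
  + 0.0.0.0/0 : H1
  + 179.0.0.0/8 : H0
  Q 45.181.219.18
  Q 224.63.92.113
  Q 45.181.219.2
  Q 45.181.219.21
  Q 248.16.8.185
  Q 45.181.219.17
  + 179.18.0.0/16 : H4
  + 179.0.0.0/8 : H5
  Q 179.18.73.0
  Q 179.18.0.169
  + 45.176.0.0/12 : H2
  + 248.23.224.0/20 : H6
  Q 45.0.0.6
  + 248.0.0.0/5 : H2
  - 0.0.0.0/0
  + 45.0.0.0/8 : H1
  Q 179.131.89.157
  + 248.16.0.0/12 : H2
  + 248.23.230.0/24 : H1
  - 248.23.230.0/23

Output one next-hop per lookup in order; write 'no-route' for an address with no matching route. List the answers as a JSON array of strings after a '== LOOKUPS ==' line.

Process each operation:
  + 179.16.0.0/14 (H2) depth=14
  - 179.16.0.0/14 clear@14
  + 224.0.0.0/3 (H3) depth=3
  + 248.23.230.0/23 (H4) depth=23
  + 248.23.0.0/16 (H2) depth=16
  + 248.16.0.0/12 (H6) depth=12
  ? 248.16.0.0  path d0:-→d1:-→d2:-→d3:H3→d4:-→d5:-→d6:-→d7:-→d8:-→d9:-→d10:-→d11:-→d12:H6→d13:-  best=H6
  + 45.181.219.16/28 (H0) depth=28
  + 179.16.0.0/12 (H3) depth=12
  + 45.181.219.0/24 (H3) depth=24
  ? 98.139.198.32  path d0:-→d1:-  best=no-route
  + 179.18.73.0/24 (H3) depth=24
  ? 248.23.3.199  path d0:-→d1:-→d2:-→d3:H3→d4:-→d5:-→d6:-→d7:-→d8:-→d9:-→d10:-→d11:-→d12:H6→d13:-→d14:-→d15:-→d16:H2  best=H2
  ? 45.181.219.0  path d0:-→d1:-→d2:-→d3:-→d4:-→d5:-→d6:-→d7:-→d8:-→d9:-→d10:-→d11:-→d12:-→d13:-→d14:-→d15:-→d16:-→d17:-→d18:-→d19:-→d20:-→d21:-→d22:-→d23:-→d24:H3→d25:-→d26:-→d27:-  best=H3
  + 45.0.0.0/8 (H1) depth=8
  ? 45.181.219.29  path d0:-→d1:-→d2:-→d3:-→d4:-→d5:-→d6:-→d7:-→d8:H1→d9:-→d10:-→d11:-→d12:-→d13:-→d14:-→d15:-→d16:-→d17:-→d18:-→d19:-→d20:-→d21:-→d22:-→d23:-→d24:H3→d25:-→d26:-→d27:-→d28:H0  best=H0
  ? 31.199.167.185  path d0:-→d1:-→d2:-  best=no-route
  + 248.0.0.0/6 (H2) depth=6
  + 0.0.0.0/0 (H1) depth=0
  + 179.0.0.0/8 (H0) depth=8
  ? 45.181.219.18  path d0:H1→d1:-→d2:-→d3:-→d4:-→d5:-→d6:-→d7:-→d8:H1→d9:-→d10:-→d11:-→d12:-→d13:-→d14:-→d15:-→d16:-→d17:-→d18:-→d19:-→d20:-→d21:-→d22:-→d23:-→d24:H3→d25:-→d26:-→d27:-→d28:H0  best=H0
  ? 224.63.92.113  path d0:H1→d1:-→d2:-→d3:H3  best=H3
  ? 45.181.219.2  path d0:H1→d1:-→d2:-→d3:-→d4:-→d5:-→d6:-→d7:-→d8:H1→d9:-→d10:-→d11:-→d12:-→d13:-→d14:-→d15:-→d16:-→d17:-→d18:-→d19:-→d20:-→d21:-→d22:-→d23:-→d24:H3→d25:-→d26:-→d27:-  best=H3
  ? 45.181.219.21  path d0:H1→d1:-→d2:-→d3:-→d4:-→d5:-→d6:-→d7:-→d8:H1→d9:-→d10:-→d11:-→d12:-→d13:-→d14:-→d15:-→d16:-→d17:-→d18:-→d19:-→d20:-→d21:-→d22:-→d23:-→d24:H3→d25:-→d26:-→d27:-→d28:H0  best=H0
  ? 248.16.8.185  path d0:H1→d1:-→d2:-→d3:H3→d4:-→d5:-→d6:H2→d7:-→d8:-→d9:-→d10:-→d11:-→d12:H6→d13:-  best=H6
  ? 45.181.219.17  path d0:H1→d1:-→d2:-→d3:-→d4:-→d5:-→d6:-→d7:-→d8:H1→d9:-→d10:-→d11:-→d12:-→d13:-→d14:-→d15:-→d16:-→d17:-→d18:-→d19:-→d20:-→d21:-→d22:-→d23:-→d24:H3→d25:-→d26:-→d27:-→d28:H0  best=H0
  + 179.18.0.0/16 (H4) depth=16
  + 179.0.0.0/8 (H5) depth=8
  ? 179.18.73.0  path d0:H1→d1:-→d2:-→d3:-→d4:-→d5:-→d6:-→d7:-→d8:H5→d9:-→d10:-→d11:-→d12:H3→d13:-→d14:-→d15:-→d16:H4→d17:-→d18:-→d19:-→d20:-→d21:-→d22:-→d23:-→d24:H3  best=H3
  ? 179.18.0.169  path d0:H1→d1:-→d2:-→d3:-→d4:-→d5:-→d6:-→d7:-→d8:H5→d9:-→d10:-→d11:-→d12:H3→d13:-→d14:-→d15:-→d16:H4→d17:-  best=H4
  + 45.176.0.0/12 (H2) depth=12
  + 248.23.224.0/20 (H6) depth=20
  ? 45.0.0.6  path d0:H1→d1:-→d2:-→d3:-→d4:-→d5:-→d6:-→d7:-→d8:H1  best=H1
  + 248.0.0.0/5 (H2) depth=5
  - 0.0.0.0/0 clear@0
  + 45.0.0.0/8 (H1) depth=8
  ? 179.131.89.157  path d0:-→d1:-→d2:-→d3:-→d4:-→d5:-→d6:-→d7:-→d8:H5  best=H5
  + 248.16.0.0/12 (H2) depth=12
  + 248.23.230.0/24 (H1) depth=24
  - 248.23.230.0/23 clear@23

== LOOKUPS ==
["H6","no-route","H2","H3","H0","no-route","H0","H3","H3","H0","H6","H0","H3","H4","H1","H5"]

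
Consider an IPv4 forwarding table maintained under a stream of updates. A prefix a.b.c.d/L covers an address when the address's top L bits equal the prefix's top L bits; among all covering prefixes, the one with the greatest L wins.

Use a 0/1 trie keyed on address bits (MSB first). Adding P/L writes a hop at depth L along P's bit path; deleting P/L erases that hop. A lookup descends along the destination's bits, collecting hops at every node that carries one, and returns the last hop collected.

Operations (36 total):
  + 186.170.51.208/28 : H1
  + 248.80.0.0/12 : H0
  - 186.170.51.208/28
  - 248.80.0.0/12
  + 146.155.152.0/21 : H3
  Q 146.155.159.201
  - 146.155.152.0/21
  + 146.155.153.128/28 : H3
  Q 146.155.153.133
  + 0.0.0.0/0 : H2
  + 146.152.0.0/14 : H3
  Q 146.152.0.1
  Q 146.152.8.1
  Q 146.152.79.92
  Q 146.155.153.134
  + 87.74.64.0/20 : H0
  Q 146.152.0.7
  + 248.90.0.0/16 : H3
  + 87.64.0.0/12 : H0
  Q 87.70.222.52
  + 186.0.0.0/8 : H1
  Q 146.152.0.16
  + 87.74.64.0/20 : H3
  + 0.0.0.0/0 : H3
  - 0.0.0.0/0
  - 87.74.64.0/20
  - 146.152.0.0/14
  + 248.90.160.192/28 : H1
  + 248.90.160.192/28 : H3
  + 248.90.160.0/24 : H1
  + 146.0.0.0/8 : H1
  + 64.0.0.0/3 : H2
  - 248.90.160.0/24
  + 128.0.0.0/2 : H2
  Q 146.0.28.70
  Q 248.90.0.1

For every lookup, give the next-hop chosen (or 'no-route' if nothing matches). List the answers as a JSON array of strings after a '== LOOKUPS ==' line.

Trace:
  add 186.170.51.208/28 -> H1 at depth 28
  add 248.80.0.0/12 -> H0 at depth 12
  del 186.170.51.208/28 (clear depth 28)
  del 248.80.0.0/12 (clear depth 12)
  add 146.155.152.0/21 -> H3 at depth 21
  lookup 146.155.159.201: bits 100100101001101110011 walk d0:-→d1:-→d2:-→d3:-→d4:-→d5:-→d6:-→d7:-→d8:-→d9:-→d10:-→d11:-→d12:-→d13:-→d14:-→d15:-→d16:-→d17:-→d18:-→d19:-→d20:-→d21:H3 -> H3
  del 146.155.152.0/21 (clear depth 21)
  add 146.155.153.128/28 -> H3 at depth 28
  lookup 146.155.153.133: bits 1001001010011011100110011000 walk d0:-→d1:-→d2:-→d3:-→d4:-→d5:-→d6:-→d7:-→d8:-→d9:-→d10:-→d11:-→d12:-→d13:-→d14:-→d15:-→d16:-→d17:-→d18:-→d19:-→d20:-→d21:-→d22:-→d23:-→d24:-→d25:-→d26:-→d27:-→d28:H3 -> H3
  add 0.0.0.0/0 -> H2 at depth 0
  add 146.152.0.0/14 -> H3 at depth 14
  lookup 146.152.0.1: bits 10010010100110 walk d0:H2→d1:-→d2:-→d3:-→d4:-→d5:-→d6:-→d7:-→d8:-→d9:-→d10:-→d11:-→d12:-→d13:-→d14:H3 -> H3
  lookup 146.152.8.1: bits 10010010100110 walk d0:H2→d1:-→d2:-→d3:-→d4:-→d5:-→d6:-→d7:-→d8:-→d9:-→d10:-→d11:-→d12:-→d13:-→d14:H3 -> H3
  lookup 146.152.79.92: bits 10010010100110 walk d0:H2→d1:-→d2:-→d3:-→d4:-→d5:-→d6:-→d7:-→d8:-→d9:-→d10:-→d11:-→d12:-→d13:-→d14:H3 -> H3
  lookup 146.155.153.134: bits 1001001010011011100110011000 walk d0:H2→d1:-→d2:-→d3:-→d4:-→d5:-→d6:-→d7:-→d8:-→d9:-→d10:-→d11:-→d12:-→d13:-→d14:H3→d15:-→d16:-→d17:-→d18:-→d19:-→d20:-→d21:-→d22:-→d23:-→d24:-→d25:-→d26:-→d27:-→d28:H3 -> H3
  add 87.74.64.0/20 -> H0 at depth 20
  lookup 146.152.0.7: bits 10010010100110 walk d0:H2→d1:-→d2:-→d3:-→d4:-→d5:-→d6:-→d7:-→d8:-→d9:-→d10:-→d11:-→d12:-→d13:-→d14:H3 -> H3
  add 248.90.0.0/16 -> H3 at depth 16
  add 87.64.0.0/12 -> H0 at depth 12
  lookup 87.70.222.52: bits 010101110100 walk d0:H2→d1:-→d2:-→d3:-→d4:-→d5:-→d6:-→d7:-→d8:-→d9:-→d10:-→d11:-→d12:H0 -> H0
  add 186.0.0.0/8 -> H1 at depth 8
  lookup 146.152.0.16: bits 10010010100110 walk d0:H2→d1:-→d2:-→d3:-→d4:-→d5:-→d6:-→d7:-→d8:-→d9:-→d10:-→d11:-→d12:-→d13:-→d14:H3 -> H3
  add 87.74.64.0/20 -> H3 at depth 20
  add 0.0.0.0/0 -> H3 at depth 0
  del 0.0.0.0/0 (clear depth 0)
  del 87.74.64.0/20 (clear depth 20)
  del 146.152.0.0/14 (clear depth 14)
  add 248.90.160.192/28 -> H1 at depth 28
  add 248.90.160.192/28 -> H3 at depth 28
  add 248.90.160.0/24 -> H1 at depth 24
  add 146.0.0.0/8 -> H1 at depth 8
  add 64.0.0.0/3 -> H2 at depth 3
  del 248.90.160.0/24 (clear depth 24)
  add 128.0.0.0/2 -> H2 at depth 2
  lookup 146.0.28.70: bits 10010010 walk d0:-→d1:-→d2:H2→d3:-→d4:-→d5:-→d6:-→d7:-→d8:H1 -> H1
  lookup 248.90.0.1: bits 1111100001011010 walk d0:-→d1:-→d2:-→d3:-→d4:-→d5:-→d6:-→d7:-→d8:-→d9:-→d10:-→d11:-→d12:-→d13:-→d14:-→d15:-→d16:H3 -> H3

== LOOKUPS ==
["H3","H3","H3","H3","H3","H3","H3","H0","H3","H1","H3"]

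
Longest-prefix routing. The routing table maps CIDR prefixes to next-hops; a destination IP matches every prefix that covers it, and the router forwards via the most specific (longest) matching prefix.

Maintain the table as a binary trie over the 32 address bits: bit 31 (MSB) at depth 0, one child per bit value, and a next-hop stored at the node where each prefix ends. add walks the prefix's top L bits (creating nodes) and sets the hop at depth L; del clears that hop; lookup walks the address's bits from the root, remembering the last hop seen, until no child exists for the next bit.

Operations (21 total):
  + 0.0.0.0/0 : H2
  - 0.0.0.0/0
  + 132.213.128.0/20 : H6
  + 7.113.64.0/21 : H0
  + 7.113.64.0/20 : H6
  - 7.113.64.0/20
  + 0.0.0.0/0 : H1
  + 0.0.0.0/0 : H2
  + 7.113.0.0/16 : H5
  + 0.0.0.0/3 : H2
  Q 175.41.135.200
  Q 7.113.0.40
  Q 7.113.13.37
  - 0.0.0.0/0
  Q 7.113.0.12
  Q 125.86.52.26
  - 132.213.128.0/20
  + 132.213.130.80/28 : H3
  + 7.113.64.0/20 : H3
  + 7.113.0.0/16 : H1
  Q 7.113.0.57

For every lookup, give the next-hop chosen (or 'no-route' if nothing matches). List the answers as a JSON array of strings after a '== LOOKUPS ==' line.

Trace:
  add 0.0.0.0/0 -> H2 at depth 0
  - 0.0.0.0/0 clear@0
  add 132.213.128.0/20 -> H6 at depth 20
  add 7.113.64.0/21 -> H0 at depth 21
  add 7.113.64.0/20 -> H6 at depth 20
  - 7.113.64.0/20 clear@20
  add 0.0.0.0/0 -> H1 at depth 0
  add 0.0.0.0/0 -> H2 at depth 0
  add 7.113.0.0/16 -> H5 at depth 16
  add 0.0.0.0/3 -> H2 at depth 3
  lookup 175.41.135.200: bits 10 walk d0:H2→d1:-→d2:- -> H2
  lookup 7.113.0.40: bits 00000111011100010 walk d0:H2→d1:-→d2:-→d3:H2→d4:-→d5:-→d6:-→d7:-→d8:-→d9:-→d10:-→d11:-→d12:-→d13:-→d14:-→d15:-→d16:H5→d17:- -> H5
  lookup 7.113.13.37: bits 00000111011100010 walk d0:H2→d1:-→d2:-→d3:H2→d4:-→d5:-→d6:-→d7:-→d8:-→d9:-→d10:-→d11:-→d12:-→d13:-→d14:-→d15:-→d16:H5→d17:- -> H5
  - 0.0.0.0/0 clear@0
  lookup 7.113.0.12: bits 00000111011100010 walk d0:-→d1:-→d2:-→d3:H2→d4:-→d5:-→d6:-→d7:-→d8:-→d9:-→d10:-→d11:-→d12:-→d13:-→d14:-→d15:-→d16:H5→d17:- -> H5
  lookup 125.86.52.26: bits 0 walk d0:-→d1:- -> no-route
  - 132.213.128.0/20 clear@20
  add 132.213.130.80/28 -> H3 at depth 28
  add 7.113.64.0/20 -> H3 at depth 20
  add 7.113.0.0/16 -> H1 at depth 16
  lookup 7.113.0.57: bits 00000111011100010 walk d0:-→d1:-→d2:-→d3:H2→d4:-→d5:-→d6:-→d7:-→d8:-→d9:-→d10:-→d11:-→d12:-→d13:-→d14:-→d15:-→d16:H1→d17:- -> H1

== LOOKUPS ==
["H2","H5","H5","H5","no-route","H1"]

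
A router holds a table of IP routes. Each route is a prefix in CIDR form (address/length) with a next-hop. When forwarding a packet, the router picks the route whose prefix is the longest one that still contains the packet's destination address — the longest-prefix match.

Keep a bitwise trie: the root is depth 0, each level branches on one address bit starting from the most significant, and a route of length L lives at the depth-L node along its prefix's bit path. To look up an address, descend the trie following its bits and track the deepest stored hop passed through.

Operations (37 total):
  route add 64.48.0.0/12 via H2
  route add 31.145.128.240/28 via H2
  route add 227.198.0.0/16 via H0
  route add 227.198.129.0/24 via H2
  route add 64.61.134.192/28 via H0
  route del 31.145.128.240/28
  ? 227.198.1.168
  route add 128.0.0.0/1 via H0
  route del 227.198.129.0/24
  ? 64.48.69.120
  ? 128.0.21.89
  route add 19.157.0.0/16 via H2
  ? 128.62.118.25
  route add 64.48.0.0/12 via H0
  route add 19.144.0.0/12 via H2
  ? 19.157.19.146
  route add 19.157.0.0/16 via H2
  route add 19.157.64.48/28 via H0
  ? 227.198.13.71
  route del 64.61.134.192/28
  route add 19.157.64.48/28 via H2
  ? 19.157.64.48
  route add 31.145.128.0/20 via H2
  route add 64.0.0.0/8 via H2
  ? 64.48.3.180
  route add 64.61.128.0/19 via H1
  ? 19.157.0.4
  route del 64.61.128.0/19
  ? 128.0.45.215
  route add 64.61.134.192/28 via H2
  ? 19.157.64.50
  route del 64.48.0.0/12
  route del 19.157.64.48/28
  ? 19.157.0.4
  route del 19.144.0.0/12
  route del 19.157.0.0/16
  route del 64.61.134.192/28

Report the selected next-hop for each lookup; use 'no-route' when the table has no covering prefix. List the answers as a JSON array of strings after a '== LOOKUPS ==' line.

Process each operation:
  add 64.48.0.0/12 -> H2 at depth 12
  add 31.145.128.240/28 -> H2 at depth 28
  add 227.198.0.0/16 -> H0 at depth 16
  add 227.198.129.0/24 -> H2 at depth 24
  add 64.61.134.192/28 -> H0 at depth 28
  - 31.145.128.240/28 clear@28
  Q 227.198.1.168: descend 1110001111000110 ; hops seen [H0] ; pick H0
  add 128.0.0.0/1 -> H0 at depth 1
  - 227.198.129.0/24 clear@24
  Q 64.48.69.120: descend 010000000011 ; hops seen [H2] ; pick H2
  Q 128.0.21.89: descend 1 ; hops seen [H0] ; pick H0
  add 19.157.0.0/16 -> H2 at depth 16
  Q 128.62.118.25: descend 1 ; hops seen [H0] ; pick H0
  add 64.48.0.0/12 -> H0 at depth 12
  add 19.144.0.0/12 -> H2 at depth 12
  Q 19.157.19.146: descend 0001001110011101 ; hops seen [H2,H2] ; pick H2
  add 19.157.0.0/16 -> H2 at depth 16
  add 19.157.64.48/28 -> H0 at depth 28
  Q 227.198.13.71: descend 1110001111000110 ; hops seen [H0,H0] ; pick H0
  - 64.61.134.192/28 clear@28
  add 19.157.64.48/28 -> H2 at depth 28
  Q 19.157.64.48: descend 0001001110011101010000000011 ; hops seen [H2,H2,H2] ; pick H2
  add 31.145.128.0/20 -> H2 at depth 20
  add 64.0.0.0/8 -> H2 at depth 8
  Q 64.48.3.180: descend 010000000011 ; hops seen [H2,H0] ; pick H0
  add 64.61.128.0/19 -> H1 at depth 19
  Q 19.157.0.4: descend 00010011100111010 ; hops seen [H2,H2] ; pick H2
  - 64.61.128.0/19 clear@19
  Q 128.0.45.215: descend 1 ; hops seen [H0] ; pick H0
  add 64.61.134.192/28 -> H2 at depth 28
  Q 19.157.64.50: descend 0001001110011101010000000011 ; hops seen [H2,H2,H2] ; pick H2
  - 64.48.0.0/12 clear@12
  - 19.157.64.48/28 clear@28
  Q 19.157.0.4: descend 00010011100111010 ; hops seen [H2,H2] ; pick H2
  - 19.144.0.0/12 clear@12
  - 19.157.0.0/16 clear@16
  - 64.61.134.192/28 clear@28

== LOOKUPS ==
["H0","H2","H0","H0","H2","H0","H2","H0","H2","H0","H2","H2"]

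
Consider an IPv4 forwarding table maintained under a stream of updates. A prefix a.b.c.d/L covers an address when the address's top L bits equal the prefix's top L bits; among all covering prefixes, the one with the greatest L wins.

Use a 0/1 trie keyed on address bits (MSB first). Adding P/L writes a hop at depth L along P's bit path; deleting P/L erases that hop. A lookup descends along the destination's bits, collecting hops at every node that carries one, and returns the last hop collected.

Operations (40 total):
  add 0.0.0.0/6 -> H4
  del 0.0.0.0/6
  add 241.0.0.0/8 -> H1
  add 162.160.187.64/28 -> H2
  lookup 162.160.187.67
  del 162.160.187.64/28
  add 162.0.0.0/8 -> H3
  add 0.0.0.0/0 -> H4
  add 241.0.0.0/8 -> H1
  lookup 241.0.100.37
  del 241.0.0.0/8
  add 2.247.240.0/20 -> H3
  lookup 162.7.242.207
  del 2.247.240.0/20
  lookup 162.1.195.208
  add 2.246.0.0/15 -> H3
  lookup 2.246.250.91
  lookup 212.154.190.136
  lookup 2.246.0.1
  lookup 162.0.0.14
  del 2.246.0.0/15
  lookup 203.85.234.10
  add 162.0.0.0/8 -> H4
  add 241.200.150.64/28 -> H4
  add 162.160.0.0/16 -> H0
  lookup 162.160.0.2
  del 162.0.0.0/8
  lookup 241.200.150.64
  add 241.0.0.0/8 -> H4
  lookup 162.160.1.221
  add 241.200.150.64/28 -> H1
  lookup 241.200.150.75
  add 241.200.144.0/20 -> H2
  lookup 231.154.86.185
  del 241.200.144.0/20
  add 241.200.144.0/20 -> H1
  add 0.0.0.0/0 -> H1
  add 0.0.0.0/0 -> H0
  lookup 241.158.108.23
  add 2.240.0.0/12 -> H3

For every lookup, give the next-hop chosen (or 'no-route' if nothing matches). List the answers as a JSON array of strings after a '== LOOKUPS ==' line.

Trace:
  add 0.0.0.0/6 -> H4 at depth 6
  del 0.0.0.0/6 (clear depth 6)
  add 241.0.0.0/8 -> H1 at depth 8
  add 162.160.187.64/28 -> H2 at depth 28
  lookup 162.160.187.67: bits 1010001010100000101110110100 walk d0:-→d1:-→d2:-→d3:-→d4:-→d5:-→d6:-→d7:-→d8:-→d9:-→d10:-→d11:-→d12:-→d13:-→d14:-→d15:-→d16:-→d17:-→d18:-→d19:-→d20:-→d21:-→d22:-→d23:-→d24:-→d25:-→d26:-→d27:-→d28:H2 -> H2
  del 162.160.187.64/28 (clear depth 28)
  add 162.0.0.0/8 -> H3 at depth 8
  add 0.0.0.0/0 -> H4 at depth 0
  add 241.0.0.0/8 -> H1 at depth 8
  lookup 241.0.100.37: bits 11110001 walk d0:H4→d1:-→d2:-→d3:-→d4:-→d5:-→d6:-→d7:-→d8:H1 -> H1
  del 241.0.0.0/8 (clear depth 8)
  add 2.247.240.0/20 -> H3 at depth 20
  lookup 162.7.242.207: bits 10100010 walk d0:H4→d1:-→d2:-→d3:-→d4:-→d5:-→d6:-→d7:-→d8:H3 -> H3
  del 2.247.240.0/20 (clear depth 20)
  lookup 162.1.195.208: bits 10100010 walk d0:H4→d1:-→d2:-→d3:-→d4:-→d5:-→d6:-→d7:-→d8:H3 -> H3
  add 2.246.0.0/15 -> H3 at depth 15
  lookup 2.246.250.91: bits 000000101111011 walk d0:H4→d1:-→d2:-→d3:-→d4:-→d5:-→d6:-→d7:-→d8:-→d9:-→d10:-→d11:-→d12:-→d13:-→d14:-→d15:H3 -> H3
  lookup 212.154.190.136: bits 11 walk d0:H4→d1:-→d2:- -> H4
  lookup 2.246.0.1: bits 000000101111011 walk d0:H4→d1:-→d2:-→d3:-→d4:-→d5:-→d6:-→d7:-→d8:-→d9:-→d10:-→d11:-→d12:-→d13:-→d14:-→d15:H3 -> H3
  lookup 162.0.0.14: bits 10100010 walk d0:H4→d1:-→d2:-→d3:-→d4:-→d5:-→d6:-→d7:-→d8:H3 -> H3
  del 2.246.0.0/15 (clear depth 15)
  lookup 203.85.234.10: bits 11 walk d0:H4→d1:-→d2:- -> H4
  add 162.0.0.0/8 -> H4 at depth 8
  add 241.200.150.64/28 -> H4 at depth 28
  add 162.160.0.0/16 -> H0 at depth 16
  lookup 162.160.0.2: bits 1010001010100000 walk d0:H4→d1:-→d2:-→d3:-→d4:-→d5:-→d6:-→d7:-→d8:H4→d9:-→d10:-→d11:-→d12:-→d13:-→d14:-→d15:-→d16:H0 -> H0
  del 162.0.0.0/8 (clear depth 8)
  lookup 241.200.150.64: bits 1111000111001000100101100100 walk d0:H4→d1:-→d2:-→d3:-→d4:-→d5:-→d6:-→d7:-→d8:-→d9:-→d10:-→d11:-→d12:-→d13:-→d14:-→d15:-→d16:-→d17:-→d18:-→d19:-→d20:-→d21:-→d22:-→d23:-→d24:-→d25:-→d26:-→d27:-→d28:H4 -> H4
  add 241.0.0.0/8 -> H4 at depth 8
  lookup 162.160.1.221: bits 1010001010100000 walk d0:H4→d1:-→d2:-→d3:-→d4:-→d5:-→d6:-→d7:-→d8:-→d9:-→d10:-→d11:-→d12:-→d13:-→d14:-→d15:-→d16:H0 -> H0
  add 241.200.150.64/28 -> H1 at depth 28
  lookup 241.200.150.75: bits 1111000111001000100101100100 walk d0:H4→d1:-→d2:-→d3:-→d4:-→d5:-→d6:-→d7:-→d8:H4→d9:-→d10:-→d11:-→d12:-→d13:-→d14:-→d15:-→d16:-→d17:-→d18:-→d19:-→d20:-→d21:-→d22:-→d23:-→d24:-→d25:-→d26:-→d27:-→d28:H1 -> H1
  add 241.200.144.0/20 -> H2 at depth 20
  lookup 231.154.86.185: bits 111 walk d0:H4→d1:-→d2:-→d3:- -> H4
  del 241.200.144.0/20 (clear depth 20)
  add 241.200.144.0/20 -> H1 at depth 20
  add 0.0.0.0/0 -> H1 at depth 0
  add 0.0.0.0/0 -> H0 at depth 0
  lookup 241.158.108.23: bits 111100011 walk d0:H0→d1:-→d2:-→d3:-→d4:-→d5:-→d6:-→d7:-→d8:H4→d9:- -> H4
  add 2.240.0.0/12 -> H3 at depth 12

== LOOKUPS ==
["H2","H1","H3","H3","H3","H4","H3","H3","H4","H0","H4","H0","H1","H4","H4"]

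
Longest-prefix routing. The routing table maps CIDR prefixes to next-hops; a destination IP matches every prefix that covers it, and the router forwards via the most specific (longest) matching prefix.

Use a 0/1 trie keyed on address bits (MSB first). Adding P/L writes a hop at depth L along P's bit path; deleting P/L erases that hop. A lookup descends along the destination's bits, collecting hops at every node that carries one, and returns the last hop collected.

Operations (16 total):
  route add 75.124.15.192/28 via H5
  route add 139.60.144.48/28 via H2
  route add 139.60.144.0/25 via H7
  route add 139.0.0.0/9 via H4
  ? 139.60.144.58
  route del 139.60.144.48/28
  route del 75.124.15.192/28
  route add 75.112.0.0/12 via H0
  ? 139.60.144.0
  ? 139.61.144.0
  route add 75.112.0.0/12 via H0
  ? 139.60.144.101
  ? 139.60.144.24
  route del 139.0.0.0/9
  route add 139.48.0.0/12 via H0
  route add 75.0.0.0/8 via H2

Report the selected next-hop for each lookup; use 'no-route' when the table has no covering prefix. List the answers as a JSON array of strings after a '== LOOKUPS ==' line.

Trace:
  + 75.124.15.192/28 (H5) depth=28
  + 139.60.144.48/28 (H2) depth=28
  + 139.60.144.0/25 (H7) depth=25
  + 139.0.0.0/9 (H4) depth=9
  lookup 139.60.144.58: bits 1000101100111100100100000011 walk d0:-→d1:-→d2:-→d3:-→d4:-→d5:-→d6:-→d7:-→d8:-→d9:H4→d10:-→d11:-→d12:-→d13:-→d14:-→d15:-→d16:-→d17:-→d18:-→d19:-→d20:-→d21:-→d22:-→d23:-→d24:-→d25:H7→d26:-→d27:-→d28:H2 -> H2
  - 139.60.144.48/28 clear@28
  - 75.124.15.192/28 clear@28
  + 75.112.0.0/12 (H0) depth=12
  lookup 139.60.144.0: bits 10001011001111001001000000 walk d0:-→d1:-→d2:-→d3:-→d4:-→d5:-→d6:-→d7:-→d8:-→d9:H4→d10:-→d11:-→d12:-→d13:-→d14:-→d15:-→d16:-→d17:-→d18:-→d19:-→d20:-→d21:-→d22:-→d23:-→d24:-→d25:H7→d26:- -> H7
  lookup 139.61.144.0: bits 100010110011110 walk d0:-→d1:-→d2:-→d3:-→d4:-→d5:-→d6:-→d7:-→d8:-→d9:H4→d10:-→d11:-→d12:-→d13:-→d14:-→d15:- -> H4
  + 75.112.0.0/12 (H0) depth=12
  lookup 139.60.144.101: bits 1000101100111100100100000 walk d0:-→d1:-→d2:-→d3:-→d4:-→d5:-→d6:-→d7:-→d8:-→d9:H4→d10:-→d11:-→d12:-→d13:-→d14:-→d15:-→d16:-→d17:-→d18:-→d19:-→d20:-→d21:-→d22:-→d23:-→d24:-→d25:H7 -> H7
  lookup 139.60.144.24: bits 10001011001111001001000000 walk d0:-→d1:-→d2:-→d3:-→d4:-→d5:-→d6:-→d7:-→d8:-→d9:H4→d10:-→d11:-→d12:-→d13:-→d14:-→d15:-→d16:-→d17:-→d18:-→d19:-→d20:-→d21:-→d22:-→d23:-→d24:-→d25:H7→d26:- -> H7
  - 139.0.0.0/9 clear@9
  + 139.48.0.0/12 (H0) depth=12
  + 75.0.0.0/8 (H2) depth=8

== LOOKUPS ==
["H2","H7","H4","H7","H7"]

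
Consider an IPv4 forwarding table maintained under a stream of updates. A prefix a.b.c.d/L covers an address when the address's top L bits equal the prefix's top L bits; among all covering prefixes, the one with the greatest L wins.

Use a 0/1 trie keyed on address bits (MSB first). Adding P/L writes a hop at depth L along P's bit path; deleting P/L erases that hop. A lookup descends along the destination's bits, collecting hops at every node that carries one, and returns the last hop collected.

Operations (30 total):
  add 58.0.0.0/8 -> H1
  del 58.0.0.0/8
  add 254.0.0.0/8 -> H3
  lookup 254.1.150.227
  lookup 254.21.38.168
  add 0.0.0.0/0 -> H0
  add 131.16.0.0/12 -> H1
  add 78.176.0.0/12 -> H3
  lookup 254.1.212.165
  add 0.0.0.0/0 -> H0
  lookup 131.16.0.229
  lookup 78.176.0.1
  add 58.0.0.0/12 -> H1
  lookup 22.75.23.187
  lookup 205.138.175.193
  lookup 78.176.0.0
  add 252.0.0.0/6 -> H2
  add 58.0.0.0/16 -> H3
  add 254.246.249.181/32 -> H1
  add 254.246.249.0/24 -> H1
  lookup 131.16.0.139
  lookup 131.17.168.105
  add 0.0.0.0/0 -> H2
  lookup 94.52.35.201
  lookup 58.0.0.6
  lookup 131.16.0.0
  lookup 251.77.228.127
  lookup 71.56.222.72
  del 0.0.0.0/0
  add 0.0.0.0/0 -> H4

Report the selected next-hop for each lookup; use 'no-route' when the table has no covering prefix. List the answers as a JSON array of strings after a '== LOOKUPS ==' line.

Apply in order:
  + 58.0.0.0/8 (H1) depth=8
  del 58.0.0.0/8 (clear depth 8)
  + 254.0.0.0/8 (H3) depth=8
  ? 254.1.150.227  path d0:-→d1:-→d2:-→d3:-→d4:-→d5:-→d6:-→d7:-→d8:H3  best=H3
  ? 254.21.38.168  path d0:-→d1:-→d2:-→d3:-→d4:-→d5:-→d6:-→d7:-→d8:H3  best=H3
  + 0.0.0.0/0 (H0) depth=0
  + 131.16.0.0/12 (H1) depth=12
  + 78.176.0.0/12 (H3) depth=12
  ? 254.1.212.165  path d0:H0→d1:-→d2:-→d3:-→d4:-→d5:-→d6:-→d7:-→d8:H3  best=H3
  + 0.0.0.0/0 (H0) depth=0
  ? 131.16.0.229  path d0:H0→d1:-→d2:-→d3:-→d4:-→d5:-→d6:-→d7:-→d8:-→d9:-→d10:-→d11:-→d12:H1  best=H1
  ? 78.176.0.1  path d0:H0→d1:-→d2:-→d3:-→d4:-→d5:-→d6:-→d7:-→d8:-→d9:-→d10:-→d11:-→d12:H3  best=H3
  + 58.0.0.0/12 (H1) depth=12
  ? 22.75.23.187  path d0:H0→d1:-→d2:-  best=H0
  ? 205.138.175.193  path d0:H0→d1:-→d2:-  best=H0
  ? 78.176.0.0  path d0:H0→d1:-→d2:-→d3:-→d4:-→d5:-→d6:-→d7:-→d8:-→d9:-→d10:-→d11:-→d12:H3  best=H3
  + 252.0.0.0/6 (H2) depth=6
  + 58.0.0.0/16 (H3) depth=16
  + 254.246.249.181/32 (H1) depth=32
  + 254.246.249.0/24 (H1) depth=24
  ? 131.16.0.139  path d0:H0→d1:-→d2:-→d3:-→d4:-→d5:-→d6:-→d7:-→d8:-→d9:-→d10:-→d11:-→d12:H1  best=H1
  ? 131.17.168.105  path d0:H0→d1:-→d2:-→d3:-→d4:-→d5:-→d6:-→d7:-→d8:-→d9:-→d10:-→d11:-→d12:H1  best=H1
  + 0.0.0.0/0 (H2) depth=0
  ? 94.52.35.201  path d0:H2→d1:-→d2:-→d3:-  best=H2
  ? 58.0.0.6  path d0:H2→d1:-→d2:-→d3:-→d4:-→d5:-→d6:-→d7:-→d8:-→d9:-→d10:-→d11:-→d12:H1→d13:-→d14:-→d15:-→d16:H3  best=H3
  ? 131.16.0.0  path d0:H2→d1:-→d2:-→d3:-→d4:-→d5:-→d6:-→d7:-→d8:-→d9:-→d10:-→d11:-→d12:H1  best=H1
  ? 251.77.228.127  path d0:H2→d1:-→d2:-→d3:-→d4:-→d5:-  best=H2
  ? 71.56.222.72  path d0:H2→d1:-→d2:-→d3:-→d4:-  best=H2
  del 0.0.0.0/0 (clear depth 0)
  + 0.0.0.0/0 (H4) depth=0

== LOOKUPS ==
["H3","H3","H3","H1","H3","H0","H0","H3","H1","H1","H2","H3","H1","H2","H2"]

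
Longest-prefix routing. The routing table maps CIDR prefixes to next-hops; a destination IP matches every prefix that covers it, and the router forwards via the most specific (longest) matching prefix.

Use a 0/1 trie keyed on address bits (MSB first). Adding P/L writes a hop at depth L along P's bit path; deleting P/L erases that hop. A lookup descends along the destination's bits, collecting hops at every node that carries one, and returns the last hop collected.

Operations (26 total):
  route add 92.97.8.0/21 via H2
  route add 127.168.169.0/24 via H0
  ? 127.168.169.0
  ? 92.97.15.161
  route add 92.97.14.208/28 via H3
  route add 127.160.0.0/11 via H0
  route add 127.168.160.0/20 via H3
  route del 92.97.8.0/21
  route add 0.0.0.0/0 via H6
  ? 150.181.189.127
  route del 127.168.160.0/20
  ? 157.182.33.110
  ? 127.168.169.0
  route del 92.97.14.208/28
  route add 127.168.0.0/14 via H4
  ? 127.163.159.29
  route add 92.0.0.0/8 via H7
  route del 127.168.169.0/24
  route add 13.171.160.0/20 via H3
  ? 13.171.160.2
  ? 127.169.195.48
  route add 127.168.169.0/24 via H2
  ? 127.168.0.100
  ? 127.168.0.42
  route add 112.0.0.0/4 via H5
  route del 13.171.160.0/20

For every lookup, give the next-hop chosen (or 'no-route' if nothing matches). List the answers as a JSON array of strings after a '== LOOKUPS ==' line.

Trace:
  + 92.97.8.0/21 (H2) depth=21
  + 127.168.169.0/24 (H0) depth=24
  lookup 127.168.169.0: bits 011111111010100010101001 walk d0:-→d1:-→d2:-→d3:-→d4:-→d5:-→d6:-→d7:-→d8:-→d9:-→d10:-→d11:-→d12:-→d13:-→d14:-→d15:-→d16:-→d17:-→d18:-→d19:-→d20:-→d21:-→d22:-→d23:-→d24:H0 -> H0
  lookup 92.97.15.161: bits 010111000110000100001 walk d0:-→d1:-→d2:-→d3:-→d4:-→d5:-→d6:-→d7:-→d8:-→d9:-→d10:-→d11:-→d12:-→d13:-→d14:-→d15:-→d16:-→d17:-→d18:-→d19:-→d20:-→d21:H2 -> H2
  + 92.97.14.208/28 (H3) depth=28
  + 127.160.0.0/11 (H0) depth=11
  + 127.168.160.0/20 (H3) depth=20
  del 92.97.8.0/21 (clear depth 21)
  + 0.0.0.0/0 (H6) depth=0
  lookup 150.181.189.127: bits ε walk d0:H6 -> H6
  del 127.168.160.0/20 (clear depth 20)
  lookup 157.182.33.110: bits ε walk d0:H6 -> H6
  lookup 127.168.169.0: bits 011111111010100010101001 walk d0:H6→d1:-→d2:-→d3:-→d4:-→d5:-→d6:-→d7:-→d8:-→d9:-→d10:-→d11:H0→d12:-→d13:-→d14:-→d15:-→d16:-→d17:-→d18:-→d19:-→d20:-→d21:-→d22:-→d23:-→d24:H0 -> H0
  del 92.97.14.208/28 (clear depth 28)
  + 127.168.0.0/14 (H4) depth=14
  lookup 127.163.159.29: bits 011111111010 walk d0:H6→d1:-→d2:-→d3:-→d4:-→d5:-→d6:-→d7:-→d8:-→d9:-→d10:-→d11:H0→d12:- -> H0
  + 92.0.0.0/8 (H7) depth=8
  del 127.168.169.0/24 (clear depth 24)
  + 13.171.160.0/20 (H3) depth=20
  lookup 13.171.160.2: bits 00001101101010111010 walk d0:H6→d1:-→d2:-→d3:-→d4:-→d5:-→d6:-→d7:-→d8:-→d9:-→d10:-→d11:-→d12:-→d13:-→d14:-→d15:-→d16:-→d17:-→d18:-→d19:-→d20:H3 -> H3
  lookup 127.169.195.48: bits 011111111010100 walk d0:H6→d1:-→d2:-→d3:-→d4:-→d5:-→d6:-→d7:-→d8:-→d9:-→d10:-→d11:H0→d12:-→d13:-→d14:H4→d15:- -> H4
  + 127.168.169.0/24 (H2) depth=24
  lookup 127.168.0.100: bits 0111111110101000 walk d0:H6→d1:-→d2:-→d3:-→d4:-→d5:-→d6:-→d7:-→d8:-→d9:-→d10:-→d11:H0→d12:-→d13:-→d14:H4→d15:-→d16:- -> H4
  lookup 127.168.0.42: bits 0111111110101000 walk d0:H6→d1:-→d2:-→d3:-→d4:-→d5:-→d6:-→d7:-→d8:-→d9:-→d10:-→d11:H0→d12:-→d13:-→d14:H4→d15:-→d16:- -> H4
  + 112.0.0.0/4 (H5) depth=4
  del 13.171.160.0/20 (clear depth 20)

== LOOKUPS ==
["H0","H2","H6","H6","H0","H0","H3","H4","H4","H4"]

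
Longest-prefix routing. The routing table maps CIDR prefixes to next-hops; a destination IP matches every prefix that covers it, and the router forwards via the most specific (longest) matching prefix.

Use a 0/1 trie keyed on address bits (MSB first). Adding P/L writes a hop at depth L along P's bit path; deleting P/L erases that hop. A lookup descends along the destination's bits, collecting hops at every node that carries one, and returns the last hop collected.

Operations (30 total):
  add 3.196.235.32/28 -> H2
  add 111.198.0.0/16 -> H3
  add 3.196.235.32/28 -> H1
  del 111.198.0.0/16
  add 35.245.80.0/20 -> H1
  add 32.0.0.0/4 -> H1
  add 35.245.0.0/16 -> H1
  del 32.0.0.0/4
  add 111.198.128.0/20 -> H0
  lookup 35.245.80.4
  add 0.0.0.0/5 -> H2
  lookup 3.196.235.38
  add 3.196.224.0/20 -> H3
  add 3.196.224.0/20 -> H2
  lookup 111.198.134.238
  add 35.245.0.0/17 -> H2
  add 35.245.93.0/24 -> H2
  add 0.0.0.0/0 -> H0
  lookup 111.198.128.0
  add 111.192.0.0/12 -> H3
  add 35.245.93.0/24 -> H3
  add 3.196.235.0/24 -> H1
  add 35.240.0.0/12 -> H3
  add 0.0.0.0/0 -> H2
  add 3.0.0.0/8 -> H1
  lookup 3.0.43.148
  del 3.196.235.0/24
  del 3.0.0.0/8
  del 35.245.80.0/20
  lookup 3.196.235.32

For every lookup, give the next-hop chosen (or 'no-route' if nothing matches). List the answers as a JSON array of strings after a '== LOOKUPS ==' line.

Trace:
  add 3.196.235.32/28 -> H2 at depth 28
  add 111.198.0.0/16 -> H3 at depth 16
  add 3.196.235.32/28 -> H1 at depth 28
  del 111.198.0.0/16 (clear depth 16)
  add 35.245.80.0/20 -> H1 at depth 20
  add 32.0.0.0/4 -> H1 at depth 4
  add 35.245.0.0/16 -> H1 at depth 16
  del 32.0.0.0/4 (clear depth 4)
  add 111.198.128.0/20 -> H0 at depth 20
  lookup 35.245.80.4: bits 00100011111101010101 walk d0:-→d1:-→d2:-→d3:-→d4:-→d5:-→d6:-→d7:-→d8:-→d9:-→d10:-→d11:-→d12:-→d13:-→d14:-→d15:-→d16:H1→d17:-→d18:-→d19:-→d20:H1 -> H1
  add 0.0.0.0/5 -> H2 at depth 5
  lookup 3.196.235.38: bits 0000001111000100111010110010 walk d0:-→d1:-→d2:-→d3:-→d4:-→d5:H2→d6:-→d7:-→d8:-→d9:-→d10:-→d11:-→d12:-→d13:-→d14:-→d15:-→d16:-→d17:-→d18:-→d19:-→d20:-→d21:-→d22:-→d23:-→d24:-→d25:-→d26:-→d27:-→d28:H1 -> H1
  add 3.196.224.0/20 -> H3 at depth 20
  add 3.196.224.0/20 -> H2 at depth 20
  lookup 111.198.134.238: bits 01101111110001101000 walk d0:-→d1:-→d2:-→d3:-→d4:-→d5:-→d6:-→d7:-→d8:-→d9:-→d10:-→d11:-→d12:-→d13:-→d14:-→d15:-→d16:-→d17:-→d18:-→d19:-→d20:H0 -> H0
  add 35.245.0.0/17 -> H2 at depth 17
  add 35.245.93.0/24 -> H2 at depth 24
  add 0.0.0.0/0 -> H0 at depth 0
  lookup 111.198.128.0: bits 01101111110001101000 walk d0:H0→d1:-→d2:-→d3:-→d4:-→d5:-→d6:-→d7:-→d8:-→d9:-→d10:-→d11:-→d12:-→d13:-→d14:-→d15:-→d16:-→d17:-→d18:-→d19:-→d20:H0 -> H0
  add 111.192.0.0/12 -> H3 at depth 12
  add 35.245.93.0/24 -> H3 at depth 24
  add 3.196.235.0/24 -> H1 at depth 24
  add 35.240.0.0/12 -> H3 at depth 12
  add 0.0.0.0/0 -> H2 at depth 0
  add 3.0.0.0/8 -> H1 at depth 8
  lookup 3.0.43.148: bits 00000011 walk d0:H2→d1:-→d2:-→d3:-→d4:-→d5:H2→d6:-→d7:-→d8:H1 -> H1
  del 3.196.235.0/24 (clear depth 24)
  del 3.0.0.0/8 (clear depth 8)
  del 35.245.80.0/20 (clear depth 20)
  lookup 3.196.235.32: bits 0000001111000100111010110010 walk d0:H2→d1:-→d2:-→d3:-→d4:-→d5:H2→d6:-→d7:-→d8:-→d9:-→d10:-→d11:-→d12:-→d13:-→d14:-→d15:-→d16:-→d17:-→d18:-→d19:-→d20:H2→d21:-→d22:-→d23:-→d24:-→d25:-→d26:-→d27:-→d28:H1 -> H1

== LOOKUPS ==
["H1","H1","H0","H0","H1","H1"]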